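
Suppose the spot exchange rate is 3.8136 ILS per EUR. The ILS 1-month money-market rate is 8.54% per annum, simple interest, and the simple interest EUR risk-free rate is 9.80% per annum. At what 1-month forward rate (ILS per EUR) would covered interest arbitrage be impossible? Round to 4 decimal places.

3.8096

T = 1/12 years.
Growth of 1 ILS over T: 1 + 0.0854×1/12 = 1.0071167.
Growth of 1 EUR over T: 1 + 0.0980×1/12 = 1.0081667.
So F = 3.8136 × 1.0071167 / 1.0081667 = 3.809628 (ILS/EUR).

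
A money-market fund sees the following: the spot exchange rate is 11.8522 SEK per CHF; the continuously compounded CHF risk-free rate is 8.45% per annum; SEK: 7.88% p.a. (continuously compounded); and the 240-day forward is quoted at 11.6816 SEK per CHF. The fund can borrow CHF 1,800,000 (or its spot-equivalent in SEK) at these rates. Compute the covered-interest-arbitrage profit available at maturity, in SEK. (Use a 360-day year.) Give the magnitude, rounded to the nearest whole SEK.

SEK 239,271

T = 240/360 years.
Keep in CHF, deliver into the forward: 1,800,000·1.0579502751·11.6816 = SEK 22,245,393.48.
Swap to SEK now, deposit: 1,800,000·11.8522·1.0539376927 = SEK 22,484,664.58.
The quoted forward undervalues CHF, so borrow CHF, convert to SEK at spot, deposit the SEK at 7.88%, and buy CHF forward at 11.6816 to cover the loan.
The gap between the two covered legs is SEK 239,271.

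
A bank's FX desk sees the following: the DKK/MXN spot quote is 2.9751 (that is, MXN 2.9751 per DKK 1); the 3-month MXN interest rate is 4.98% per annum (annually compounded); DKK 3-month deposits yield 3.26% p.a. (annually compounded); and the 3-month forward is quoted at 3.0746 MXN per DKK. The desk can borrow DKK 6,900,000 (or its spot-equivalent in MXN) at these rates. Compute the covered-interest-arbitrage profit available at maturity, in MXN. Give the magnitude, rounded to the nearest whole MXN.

T = 3/12 years.
Invest the DKK and cover forward: 6,900,000 × 1.0080522195 × 3.0746 = MXN 21,385,565.74.
Convert at spot and invest in MXN: 6,900,000 × 2.9751 × 1.0122240275 = MXN 20,779,127.16.
The quoted forward overvalues DKK, so borrow MXN, buy DKK at spot, deposit the DKK at 3.26%, and sell the proceeds forward at 3.0746.
Profit = 21,385,565.74 − 20,779,127.16 = MXN 606,439.

MXN 606,439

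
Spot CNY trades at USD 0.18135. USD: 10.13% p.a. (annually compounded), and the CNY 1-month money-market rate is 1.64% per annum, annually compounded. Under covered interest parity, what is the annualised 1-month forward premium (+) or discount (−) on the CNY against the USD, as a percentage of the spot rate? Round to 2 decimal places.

T = 1/12 years.
CIP forward (USD per CNY) = 0.18135 × 1.0080734/1.0013565 = 0.18256646.
Annualised premium = (F − S)/S × (1/T) = (0.18256646 − 0.18135)/0.18135 ÷ (1/12) = 8.05%.

+8.05%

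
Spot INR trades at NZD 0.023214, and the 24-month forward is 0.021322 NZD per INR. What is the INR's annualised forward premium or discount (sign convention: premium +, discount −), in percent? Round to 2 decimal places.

T = 2 years.
(F − S)/S = (0.021322 − 0.023214)/0.023214 = -0.0815025.
Per annum: -0.0815025 / 2 = -0.040751 = -4.08%.

-4.08%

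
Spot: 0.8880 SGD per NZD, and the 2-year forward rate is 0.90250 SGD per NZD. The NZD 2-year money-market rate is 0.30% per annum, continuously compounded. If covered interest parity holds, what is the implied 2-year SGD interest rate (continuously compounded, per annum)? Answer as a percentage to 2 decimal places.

1.11%

T = 2 years.
F/S = 0.9025/0.888 = 1.0163288 = (growth of SGD) / (growth of NZD).
The NZD side grows by e^(0.0030×2) = 1.006018.
That pins the SGD growth at 1.0224451.
r = ln(1.0224451)/2 = 0.011098 → 1.11%.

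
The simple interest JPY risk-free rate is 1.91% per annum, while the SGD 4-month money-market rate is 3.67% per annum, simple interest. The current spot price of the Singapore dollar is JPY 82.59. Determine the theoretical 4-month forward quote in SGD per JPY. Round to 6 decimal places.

T = 4/12 years.
JPY accumulates by 1 + 0.0191×4/12 = 1.0063667.
SGD accumulates by 1 + 0.0367×4/12 = 1.0122333.
Forward (JPY per SGD) = 82.59 × 1.0063667 / 1.0122333 = 82.11133.
Invert for SGD per JPY: 1 / 82.11133 = 0.012179.

0.012179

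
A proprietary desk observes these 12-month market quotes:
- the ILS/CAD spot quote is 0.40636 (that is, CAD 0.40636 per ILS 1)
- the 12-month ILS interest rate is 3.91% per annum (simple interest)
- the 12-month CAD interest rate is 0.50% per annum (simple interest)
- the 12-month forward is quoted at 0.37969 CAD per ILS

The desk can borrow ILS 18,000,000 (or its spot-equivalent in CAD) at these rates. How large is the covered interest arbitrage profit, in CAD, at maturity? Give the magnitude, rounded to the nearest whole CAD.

T = 1 year.
Invest the ILS and cover forward: 18,000,000 × 1.039100 × 0.37969 = CAD 7,101,645.82.
Convert at spot and invest in CAD: 18,000,000 × 0.40636 × 1.005000 = CAD 7,351,052.40.
The quoted forward undervalues ILS, so borrow ILS, convert to CAD at spot, deposit the CAD at 0.50%, and buy ILS forward at 0.37969 to cover the loan.
Arbitrage profit = |7,101,645.82 − 7,351,052.40| = CAD 249,407.

CAD 249,407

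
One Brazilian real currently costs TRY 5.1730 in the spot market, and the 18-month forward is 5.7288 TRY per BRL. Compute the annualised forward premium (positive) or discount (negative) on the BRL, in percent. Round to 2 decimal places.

+7.16%

T = 18/12 years.
(F − S)/S = (5.7288 − 5.173)/5.173 = 0.1074425.
×(1/T) gives 7.16% p.a.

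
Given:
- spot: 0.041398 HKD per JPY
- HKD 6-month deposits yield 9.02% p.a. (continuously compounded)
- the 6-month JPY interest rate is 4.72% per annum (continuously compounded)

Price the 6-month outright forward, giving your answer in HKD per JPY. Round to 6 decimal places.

0.042298

T = 6/12 years.
Growth of 1 HKD over T: e^(0.0902×6/12) = 1.0461325.
JPY growth factor: e^(0.0472×6/12) = 1.0238807.
CIP: F = S · (grow HKD)/(grow JPY) = 0.041398 × 1.0461325/1.0238807 = 0.04229769 HKD per JPY.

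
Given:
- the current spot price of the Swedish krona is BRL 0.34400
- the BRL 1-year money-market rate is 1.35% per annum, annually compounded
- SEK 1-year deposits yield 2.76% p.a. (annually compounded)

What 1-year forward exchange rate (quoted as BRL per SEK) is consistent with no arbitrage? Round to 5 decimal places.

0.33928

T = 1 year.
Growth of 1 BRL over T: (1 + 0.0135)^1 = 1.013500.
Growth of 1 SEK over T: (1 + 0.0276)^1 = 1.027600.
CIP: F = S · (grow BRL)/(grow SEK) = 0.344 × 1.013500/1.027600 = 0.3392799 BRL per SEK.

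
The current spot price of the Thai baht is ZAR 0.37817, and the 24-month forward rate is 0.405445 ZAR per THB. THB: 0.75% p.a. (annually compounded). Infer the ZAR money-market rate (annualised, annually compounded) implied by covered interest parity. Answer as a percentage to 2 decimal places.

4.32%

T = 2 years.
F/S = 0.405445/0.37817 = 1.0721236 = (growth of ZAR) / (growth of THB).
The THB side grows by (1 + 0.0075)^2 = 1.0150563.
So the ZAR growth factor = 1.0882658.
Annualise: 1.0882658^(1/2) − 1 = 0.043200 = 4.32%.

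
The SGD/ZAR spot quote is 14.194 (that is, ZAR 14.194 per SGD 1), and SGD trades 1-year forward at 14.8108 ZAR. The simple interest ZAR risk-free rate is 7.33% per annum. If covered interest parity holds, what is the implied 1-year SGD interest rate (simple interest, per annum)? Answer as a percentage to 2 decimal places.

2.86%

T = 1 year.
By CIP, F/S equals the ZAR-to-SGD growth ratio: 14.8108/14.194 = 1.0434550.
ZAR growth factor: 1 + 0.0733×1 = 1.073300.
That pins the SGD growth at 1.0286021.
(1.0286021 − 1)/T = 0.028602, i.e. 2.86%.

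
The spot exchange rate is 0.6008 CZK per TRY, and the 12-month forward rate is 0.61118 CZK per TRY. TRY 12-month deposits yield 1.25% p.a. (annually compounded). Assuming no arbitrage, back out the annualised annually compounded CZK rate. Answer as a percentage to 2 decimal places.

T = 1 year.
F/S = 0.61118/0.6008 = 1.0172770 = (growth of CZK) / (growth of TRY).
TRY growth factor: (1 + 0.0125)^1 = 1.012500.
Hence g_CZK = 1.029993.
Annualise: 1.029993^(1/1) − 1 = 0.029993 = 3.00%.

3.00%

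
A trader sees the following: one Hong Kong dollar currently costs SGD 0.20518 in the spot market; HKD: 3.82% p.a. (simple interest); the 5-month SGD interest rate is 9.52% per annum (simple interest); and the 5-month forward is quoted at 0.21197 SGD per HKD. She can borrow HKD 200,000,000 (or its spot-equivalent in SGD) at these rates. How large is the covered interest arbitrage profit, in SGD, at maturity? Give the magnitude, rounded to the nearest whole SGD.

T = 5/12 years.
Invest the HKD and cover forward: 200,000,000 × 1.0159166667 × 0.21197 = SGD 43,068,771.17.
Convert at spot and invest in SGD: 200,000,000 × 0.20518 × 1.0396666667 = SGD 42,663,761.33.
The quoted forward overvalues HKD, so borrow SGD, buy HKD at spot, deposit the HKD at 3.82%, and sell the proceeds forward at 0.21197.
The gap between the two covered legs is SGD 405,010.

SGD 405,010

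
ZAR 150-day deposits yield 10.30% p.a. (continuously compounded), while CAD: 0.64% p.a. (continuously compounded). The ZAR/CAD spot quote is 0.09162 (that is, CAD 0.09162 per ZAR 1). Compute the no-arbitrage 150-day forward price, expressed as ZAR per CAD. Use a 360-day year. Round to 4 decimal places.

T = 150/360 years.
CAD growth factor: e^(0.0064×150/360) = 1.00267023.
Growth of 1 ZAR over T: e^(0.1030×150/360) = 1.0438509.
CIP: F = S · (grow CAD)/(grow ZAR) = 0.09162 × 1.00267023/1.0438509 = 0.088005525 CAD per ZAR.
Invert for ZAR per CAD: 1 / 0.088005525 = 11.3629.

11.3629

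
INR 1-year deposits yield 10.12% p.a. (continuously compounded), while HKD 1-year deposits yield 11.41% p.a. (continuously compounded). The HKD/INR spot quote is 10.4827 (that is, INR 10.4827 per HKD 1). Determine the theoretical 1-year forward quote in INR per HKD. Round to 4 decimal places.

T = 1 year.
INR growth factor: e^(0.1012×1) = 1.10649792.
HKD growth factor: e^(0.1141×1) = 1.12086421.
CIP: F = S · (grow INR)/(grow HKD) = 10.4827 × 1.10649792/1.12086421 = 10.348342 INR per HKD.

10.3483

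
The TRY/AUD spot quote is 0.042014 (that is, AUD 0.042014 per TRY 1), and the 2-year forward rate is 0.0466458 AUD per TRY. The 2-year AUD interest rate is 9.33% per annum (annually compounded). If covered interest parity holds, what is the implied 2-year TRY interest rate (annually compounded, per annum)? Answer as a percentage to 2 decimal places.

3.76%

T = 2 years.
CIP gives F = S · g_AUD/g_TRY, so g_AUD/g_TRY = 0.0466458/0.042014 = 1.1102442.
AUD growth factor: (1 + 0.0933)^2 = 1.1953049.
So the TRY growth factor = 1.0766144.
Annualise: 1.0766144^(1/2) − 1 = 0.037600 = 3.76%.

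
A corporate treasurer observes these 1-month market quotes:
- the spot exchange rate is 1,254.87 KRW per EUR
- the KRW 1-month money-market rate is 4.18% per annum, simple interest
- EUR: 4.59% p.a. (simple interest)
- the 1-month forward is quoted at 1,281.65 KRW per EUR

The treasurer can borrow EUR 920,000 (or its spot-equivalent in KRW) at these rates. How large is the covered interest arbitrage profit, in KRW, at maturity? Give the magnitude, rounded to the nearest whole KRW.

T = 1/12 years.
Invest the EUR and cover forward: 920,000 × 1.003825 × 1281.65 = KRW 1,183,628,126.35.
Convert at spot and invest in KRW: 920,000 × 1254.87 × 1.003483333333 = KRW 1,158,501,840.06.
The quoted forward overvalues EUR, so borrow KRW, buy EUR at spot, deposit the EUR at 4.59%, and sell the proceeds forward at 1,281.65.
Arbitrage profit = |1,183,628,126.35 − 1,158,501,840.06| = KRW 25,126,286.

KRW 25,126,286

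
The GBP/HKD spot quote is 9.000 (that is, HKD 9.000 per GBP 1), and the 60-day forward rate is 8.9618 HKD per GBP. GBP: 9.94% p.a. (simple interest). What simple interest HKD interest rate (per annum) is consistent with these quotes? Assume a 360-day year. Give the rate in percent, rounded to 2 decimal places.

T = 60/360 years.
By CIP, F/S equals the HKD-to-GBP growth ratio: 8.9618/9.0 = 0.9957556.
The GBP side grows by 1 + 0.0994×60/360 = 1.0165667.
Hence g_HKD = 1.012252.
(1.012252 − 1)/T = 0.073512, i.e. 7.35%.

7.35%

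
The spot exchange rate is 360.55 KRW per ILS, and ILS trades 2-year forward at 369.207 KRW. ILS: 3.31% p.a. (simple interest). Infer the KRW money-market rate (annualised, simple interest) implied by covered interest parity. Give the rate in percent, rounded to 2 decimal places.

4.59%

T = 2 years.
F/S = 369.207/360.55 = 1.0240105 = (growth of KRW) / (growth of ILS).
ILS growth factor: 1 + 0.0331×2 = 1.066200.
So the KRW growth factor = 1.091800.
r = (1.091800 − 1)/2 = 0.045900 → 4.59%.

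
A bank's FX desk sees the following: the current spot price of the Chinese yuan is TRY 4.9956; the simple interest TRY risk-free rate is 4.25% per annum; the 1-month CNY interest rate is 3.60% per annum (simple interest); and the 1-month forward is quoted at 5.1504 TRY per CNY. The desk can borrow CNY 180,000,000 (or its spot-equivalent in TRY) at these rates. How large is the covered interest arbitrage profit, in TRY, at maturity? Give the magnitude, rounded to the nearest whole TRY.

T = 1/12 years.
Invest the CNY and cover forward: 180,000,000 × 1.003000 × 5.1504 = TRY 929,853,216.00.
Convert at spot and invest in TRY: 180,000,000 × 4.9956 × 1.00354166667 = TRY 902,392,695.00.
The quoted forward overvalues CNY, so borrow TRY, buy CNY at spot, deposit the CNY at 3.60%, and sell the proceeds forward at 5.1504.
The gap between the two covered legs is TRY 27,460,521.

TRY 27,460,521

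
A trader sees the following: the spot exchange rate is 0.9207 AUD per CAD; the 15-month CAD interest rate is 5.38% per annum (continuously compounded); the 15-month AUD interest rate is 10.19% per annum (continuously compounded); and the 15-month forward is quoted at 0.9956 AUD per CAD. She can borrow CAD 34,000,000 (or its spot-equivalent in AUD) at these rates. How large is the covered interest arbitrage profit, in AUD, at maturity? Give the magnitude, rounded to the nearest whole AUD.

T = 15/12 years.
Keep in CAD, deliver into the forward: 34,000,000·1.0695628355·0.9956 = AUD 36,205,129.81.
Swap to AUD now, deposit: 34,000,000·0.9207·1.135842879 = AUD 35,556,198.32.
The quoted forward overvalues CAD, so borrow AUD, buy CAD at spot, deposit the CAD at 5.38%, and sell the proceeds forward at 0.9956.
Profit = 36,205,129.81 − 35,556,198.32 = AUD 648,931.

AUD 648,931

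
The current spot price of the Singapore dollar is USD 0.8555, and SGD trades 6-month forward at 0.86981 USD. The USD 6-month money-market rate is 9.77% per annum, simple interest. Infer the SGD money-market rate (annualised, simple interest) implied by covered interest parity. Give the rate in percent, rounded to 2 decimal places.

6.32%

T = 6/12 years.
By CIP, F/S equals the USD-to-SGD growth ratio: 0.86981/0.8555 = 1.0167271.
USD growth factor: 1 + 0.0977×6/12 = 1.048850.
That pins the SGD growth at 1.0315944.
(1.0315944 − 1)/T = 0.063189, i.e. 6.32%.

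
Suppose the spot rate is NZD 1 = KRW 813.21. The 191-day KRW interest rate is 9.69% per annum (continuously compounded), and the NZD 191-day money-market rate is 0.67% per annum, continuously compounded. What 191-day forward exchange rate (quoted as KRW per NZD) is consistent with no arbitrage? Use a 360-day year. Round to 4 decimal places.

T = 191/360 years.
Growth of 1 KRW over T: e^(0.0969×191/360) = 1.052755311.
NZD accumulates by e^(0.0067×191/360) = 1.003561048.
Forward (KRW per NZD) = 813.21 × 1.052755311 / 1.003561048 = 853.073311.

853.0733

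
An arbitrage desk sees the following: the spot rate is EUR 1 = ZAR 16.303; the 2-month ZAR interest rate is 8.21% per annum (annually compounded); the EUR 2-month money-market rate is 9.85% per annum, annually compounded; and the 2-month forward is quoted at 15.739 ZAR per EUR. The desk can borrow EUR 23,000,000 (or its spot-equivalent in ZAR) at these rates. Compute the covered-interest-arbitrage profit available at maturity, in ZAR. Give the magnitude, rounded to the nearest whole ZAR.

T = 2/12 years.
Invest the EUR and cover forward: 23,000,000 × 1.01578082468 × 15.739 = ZAR 367,709,611.19.
Convert at spot and invest in ZAR: 23,000,000 × 16.303 × 1.01323744902 = ZAR 379,932,633.02.
The quoted forward undervalues EUR, so borrow EUR, convert to ZAR at spot, deposit the ZAR at 8.21%, and buy EUR forward at 15.739 to cover the loan.
The gap between the two covered legs is ZAR 12,223,022.

ZAR 12,223,022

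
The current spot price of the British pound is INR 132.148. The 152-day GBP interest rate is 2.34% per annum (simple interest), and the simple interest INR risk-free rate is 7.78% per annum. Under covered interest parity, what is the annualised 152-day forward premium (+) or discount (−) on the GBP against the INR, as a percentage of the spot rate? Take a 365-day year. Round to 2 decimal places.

+5.39%

T = 152/365 years.
CIP forward (INR per GBP) = 132.148 × 1.0323989/1.0097447 = 135.112816.
(F − S)/S ÷ T = (135.112816 − 132.148)/132.148/(152/365) = 0.053875 → 5.39%.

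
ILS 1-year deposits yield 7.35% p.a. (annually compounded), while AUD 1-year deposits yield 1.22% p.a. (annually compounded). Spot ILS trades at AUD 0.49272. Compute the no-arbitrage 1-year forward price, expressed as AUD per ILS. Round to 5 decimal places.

0.46458

T = 1 year.
AUD growth factor: (1 + 0.0122)^1 = 1.012200.
ILS accumulates by (1 + 0.0735)^1 = 1.073500.
Forward (AUD per ILS) = 0.49272 × 1.012200 / 1.073500 = 0.4645842.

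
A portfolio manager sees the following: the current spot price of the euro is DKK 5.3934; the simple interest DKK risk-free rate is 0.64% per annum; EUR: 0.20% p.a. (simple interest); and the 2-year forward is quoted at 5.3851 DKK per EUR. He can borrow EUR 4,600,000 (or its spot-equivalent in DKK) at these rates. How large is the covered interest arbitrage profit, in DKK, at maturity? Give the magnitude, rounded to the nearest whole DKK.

DKK 256,658

T = 2 years.
Invest the EUR and cover forward: 4,600,000 × 1.004000 × 5.3851 = DKK 24,870,545.84.
Convert at spot and invest in DKK: 4,600,000 × 5.3934 × 1.012800 = DKK 25,127,203.39.
The quoted forward undervalues EUR, so borrow EUR, convert to DKK at spot, deposit the DKK at 0.64%, and buy EUR forward at 5.3851 to cover the loan.
The gap between the two covered legs is DKK 256,658.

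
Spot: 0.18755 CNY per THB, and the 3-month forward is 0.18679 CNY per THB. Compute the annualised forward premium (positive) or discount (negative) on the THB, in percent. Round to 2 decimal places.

-1.62%

T = 3/12 years.
THB trades forward at -0.40523% vs spot over the period.
Per annum: -0.0040523 / (3/12) = -0.016209 = -1.62%.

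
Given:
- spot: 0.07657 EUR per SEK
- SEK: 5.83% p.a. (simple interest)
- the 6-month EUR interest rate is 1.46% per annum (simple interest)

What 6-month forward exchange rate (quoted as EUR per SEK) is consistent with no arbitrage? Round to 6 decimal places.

T = 6/12 years.
Growth of 1 EUR over T: 1 + 0.0146×6/12 = 1.007300.
Growth of 1 SEK over T: 1 + 0.0583×6/12 = 1.029150.
So F = 0.07657 × 1.007300 / 1.029150 = 0.07494433 (EUR/SEK).

0.074944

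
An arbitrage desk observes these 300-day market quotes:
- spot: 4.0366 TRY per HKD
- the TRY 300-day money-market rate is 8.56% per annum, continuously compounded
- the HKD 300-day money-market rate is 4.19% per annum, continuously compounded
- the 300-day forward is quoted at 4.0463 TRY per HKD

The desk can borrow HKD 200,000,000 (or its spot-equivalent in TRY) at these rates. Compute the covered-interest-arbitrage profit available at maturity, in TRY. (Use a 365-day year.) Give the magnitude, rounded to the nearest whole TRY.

TRY 28,550,715

T = 300/365 years.
Keep in HKD, deliver into the forward: 200,000,000·1.03503822268·4.0463 = TRY 837,615,032.09.
Swap to TRY now, deposit: 200,000,000·4.0366·1.0728902385 = TRY 866,165,747.35.
The quoted forward undervalues HKD, so borrow HKD, convert to TRY at spot, deposit the TRY at 8.56%, and buy HKD forward at 4.0463 to cover the loan.
Arbitrage profit = |837,615,032.09 − 866,165,747.35| = TRY 28,550,715.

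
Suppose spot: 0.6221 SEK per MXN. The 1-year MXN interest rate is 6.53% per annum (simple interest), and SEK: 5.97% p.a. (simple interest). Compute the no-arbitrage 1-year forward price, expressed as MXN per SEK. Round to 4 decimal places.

T = 1 year.
SEK growth factor: 1 + 0.0597×1 = 1.059700.
Growth of 1 MXN over T: 1 + 0.0653×1 = 1.065300.
CIP: F = S · (grow SEK)/(grow MXN) = 0.6221 × 1.059700/1.065300 = 0.6188298 SEK per MXN.
Invert for MXN per SEK: 1 / 0.6188298 = 1.6160.

1.6160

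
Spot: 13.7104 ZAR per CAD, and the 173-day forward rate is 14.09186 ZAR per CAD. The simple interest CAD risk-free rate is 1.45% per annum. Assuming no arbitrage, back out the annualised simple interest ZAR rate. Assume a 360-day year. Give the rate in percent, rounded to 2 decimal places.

7.28%

T = 173/360 years.
By CIP, F/S equals the ZAR-to-CAD growth ratio: 14.09186/13.7104 = 1.0278227.
The CAD side grows by 1 + 0.0145×173/360 = 1.0069681.
That pins the ZAR growth at 1.0349847.
r = (1.0349847 − 1)/(173/360) = 0.072801 → 7.28%.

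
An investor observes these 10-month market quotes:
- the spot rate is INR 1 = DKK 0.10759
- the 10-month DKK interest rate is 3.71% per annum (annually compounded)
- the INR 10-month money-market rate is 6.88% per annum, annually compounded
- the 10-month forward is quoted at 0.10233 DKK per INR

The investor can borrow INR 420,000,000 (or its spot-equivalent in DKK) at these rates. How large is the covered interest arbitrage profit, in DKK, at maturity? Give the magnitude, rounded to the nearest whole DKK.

DKK 1,151,655

T = 10/12 years.
Route A — deposit INR, sell forward: 420,000,000 × 1.0570131029 × 0.10233 = DKK 45,428,943.34.
Route B — convert at spot, deposit DKK: 420,000,000 × 0.10759 × 1.0308224346 = DKK 46,580,598.01.
The quoted forward undervalues INR, so borrow INR, convert to DKK at spot, deposit the DKK at 3.71%, and buy INR forward at 0.10233 to cover the loan.
Arbitrage profit = |45,428,943.34 − 46,580,598.01| = DKK 1,151,655.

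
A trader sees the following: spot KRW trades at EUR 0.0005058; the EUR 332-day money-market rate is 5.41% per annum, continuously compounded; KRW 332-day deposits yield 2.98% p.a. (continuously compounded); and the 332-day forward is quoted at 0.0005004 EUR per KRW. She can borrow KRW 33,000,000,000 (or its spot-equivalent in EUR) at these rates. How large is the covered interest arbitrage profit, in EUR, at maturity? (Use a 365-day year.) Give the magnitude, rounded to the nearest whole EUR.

T = 332/365 years.
Invest the KRW and cover forward: 33,000,000,000 × 1.0274764562 × 0.0005004 = EUR 16,966,924.22.
Convert at spot and invest in EUR: 33,000,000,000 × 0.0005058 × 1.0504396251 = EUR 17,533,307.96.
The quoted forward undervalues KRW, so borrow KRW, convert to EUR at spot, deposit the EUR at 5.41%, and buy KRW forward at 0.0005004 to cover the loan.
The gap between the two covered legs is EUR 566,384.

EUR 566,384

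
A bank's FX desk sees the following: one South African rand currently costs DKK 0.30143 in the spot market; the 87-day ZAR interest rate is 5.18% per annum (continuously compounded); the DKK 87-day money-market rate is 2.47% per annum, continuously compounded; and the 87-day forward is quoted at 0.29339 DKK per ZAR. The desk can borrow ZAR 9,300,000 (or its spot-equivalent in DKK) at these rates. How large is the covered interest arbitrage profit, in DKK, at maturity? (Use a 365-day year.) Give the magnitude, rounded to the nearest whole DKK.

T = 87/365 years.
Keep in ZAR, deliver into the forward: 9,300,000·1.012423386·0.29339 = DKK 2,762,424.54.
Swap to DKK now, deposit: 9,300,000·0.30143·1.005904762 = DKK 2,819,851.81.
The quoted forward undervalues ZAR, so borrow ZAR, convert to DKK at spot, deposit the DKK at 2.47%, and buy ZAR forward at 0.29339 to cover the loan.
The gap between the two covered legs is DKK 57,427.

DKK 57,427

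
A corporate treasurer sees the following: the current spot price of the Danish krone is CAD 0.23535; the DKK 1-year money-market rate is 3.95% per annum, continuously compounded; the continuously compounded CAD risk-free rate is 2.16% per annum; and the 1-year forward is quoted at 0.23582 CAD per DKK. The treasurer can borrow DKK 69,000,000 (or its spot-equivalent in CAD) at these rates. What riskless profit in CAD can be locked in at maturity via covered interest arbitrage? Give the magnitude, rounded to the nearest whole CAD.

CAD 333,439

T = 1 year.
Invest the DKK and cover forward: 69,000,000 × 1.0402904989 × 0.23582 = CAD 16,927,170.08.
Convert at spot and invest in CAD: 69,000,000 × 0.23535 × 1.0218349687 = CAD 16,593,731.33.
The quoted forward overvalues DKK, so borrow CAD, buy DKK at spot, deposit the DKK at 3.95%, and sell the proceeds forward at 0.23582.
Profit = 16,927,170.08 − 16,593,731.33 = CAD 333,439.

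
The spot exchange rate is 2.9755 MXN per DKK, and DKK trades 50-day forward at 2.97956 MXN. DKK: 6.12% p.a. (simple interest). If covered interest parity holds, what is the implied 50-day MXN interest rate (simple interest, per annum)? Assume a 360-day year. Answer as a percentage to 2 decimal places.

7.11%

T = 50/360 years.
CIP gives F = S · g_MXN/g_DKK, so g_MXN/g_DKK = 2.97956/2.9755 = 1.0013645.
DKK growth factor: 1 + 0.0612×50/360 = 1.008500.
Hence g_MXN = 1.0098761.
(1.0098761 − 1)/T = 0.071108, i.e. 7.11%.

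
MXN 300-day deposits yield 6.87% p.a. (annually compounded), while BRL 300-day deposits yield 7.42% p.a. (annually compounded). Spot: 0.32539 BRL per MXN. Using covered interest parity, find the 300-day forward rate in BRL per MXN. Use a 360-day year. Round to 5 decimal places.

T = 300/360 years.
Growth of 1 BRL over T: (1 + 0.0742)^(300/360) = 1.0614616.
Growth of 1 MXN over T: (1 + 0.0687)^(300/360) = 1.0569307.
CIP: F = S · (grow BRL)/(grow MXN) = 0.32539 × 1.0614616/1.0569307 = 0.3267849 BRL per MXN.

0.32678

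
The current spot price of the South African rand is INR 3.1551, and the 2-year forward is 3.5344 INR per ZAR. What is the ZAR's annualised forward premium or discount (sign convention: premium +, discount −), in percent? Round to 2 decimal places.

T = 2 years.
Period premium: (3.5344 − 3.1551)/3.1551 = 0.1202181.
×(1/T) gives 6.01% p.a.

+6.01%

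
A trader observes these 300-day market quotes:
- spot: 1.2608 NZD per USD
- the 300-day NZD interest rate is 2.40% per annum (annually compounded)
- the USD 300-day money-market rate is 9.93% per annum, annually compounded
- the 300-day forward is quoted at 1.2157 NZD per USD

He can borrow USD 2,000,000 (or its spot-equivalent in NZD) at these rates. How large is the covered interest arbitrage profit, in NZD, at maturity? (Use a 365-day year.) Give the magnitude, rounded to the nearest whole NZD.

T = 300/365 years.
Keep in USD, deliver into the forward: 2,000,000·1.080921512·1.2157 = NZD 2,628,152.56.
Swap to NZD now, deposit: 2,000,000·1.2608·1.019684265 = NZD 2,571,235.84.
The quoted forward overvalues USD, so borrow NZD, buy USD at spot, deposit the USD at 9.93%, and sell the proceeds forward at 1.2157.
Profit = 2,628,152.56 − 2,571,235.84 = NZD 56,917.

NZD 56,917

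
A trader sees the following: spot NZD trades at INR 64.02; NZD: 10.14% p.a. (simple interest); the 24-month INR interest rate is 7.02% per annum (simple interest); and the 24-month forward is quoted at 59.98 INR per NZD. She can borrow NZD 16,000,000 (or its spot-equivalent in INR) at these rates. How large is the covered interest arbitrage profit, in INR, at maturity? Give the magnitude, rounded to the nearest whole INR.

INR 13,831,424

T = 2 years.
Invest the NZD and cover forward: 16,000,000 × 1.202800 × 59.98 = INR 1,154,303,104.00.
Convert at spot and invest in INR: 16,000,000 × 64.02 × 1.140400 = INR 1,168,134,528.00.
The quoted forward undervalues NZD, so borrow NZD, convert to INR at spot, deposit the INR at 7.02%, and buy NZD forward at 59.98 to cover the loan.
Profit = 1,168,134,528.00 − 1,154,303,104.00 = INR 13,831,424.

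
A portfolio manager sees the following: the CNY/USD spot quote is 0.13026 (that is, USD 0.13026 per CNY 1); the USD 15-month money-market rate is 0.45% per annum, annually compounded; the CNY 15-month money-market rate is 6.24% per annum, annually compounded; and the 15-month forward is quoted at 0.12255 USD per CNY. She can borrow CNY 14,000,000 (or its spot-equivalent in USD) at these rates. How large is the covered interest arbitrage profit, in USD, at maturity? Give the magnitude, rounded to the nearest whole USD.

USD 16,649

T = 15/12 years.
Invest the CNY and cover forward: 14,000,000 × 1.07859916 × 0.12255 = USD 1,850,552.58.
Convert at spot and invest in USD: 14,000,000 × 0.13026 × 1.005628161 = USD 1,833,903.74.
The quoted forward overvalues CNY, so borrow USD, buy CNY at spot, deposit the CNY at 6.24%, and sell the proceeds forward at 0.12255.
The gap between the two covered legs is USD 16,649.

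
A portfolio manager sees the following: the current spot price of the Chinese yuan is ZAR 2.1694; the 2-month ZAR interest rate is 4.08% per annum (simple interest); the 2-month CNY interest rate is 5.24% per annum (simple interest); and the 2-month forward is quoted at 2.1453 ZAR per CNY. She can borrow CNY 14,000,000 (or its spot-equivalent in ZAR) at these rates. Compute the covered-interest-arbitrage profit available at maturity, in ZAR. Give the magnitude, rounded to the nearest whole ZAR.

ZAR 281,628

T = 2/12 years.
Invest the CNY and cover forward: 14,000,000 × 1.0087333333 × 2.1453 = ZAR 30,296,498.68.
Convert at spot and invest in ZAR: 14,000,000 × 2.1694 × 1.006800 = ZAR 30,578,126.88.
The quoted forward undervalues CNY, so borrow CNY, convert to ZAR at spot, deposit the ZAR at 4.08%, and buy CNY forward at 2.1453 to cover the loan.
Arbitrage profit = |30,296,498.68 − 30,578,126.88| = ZAR 281,628.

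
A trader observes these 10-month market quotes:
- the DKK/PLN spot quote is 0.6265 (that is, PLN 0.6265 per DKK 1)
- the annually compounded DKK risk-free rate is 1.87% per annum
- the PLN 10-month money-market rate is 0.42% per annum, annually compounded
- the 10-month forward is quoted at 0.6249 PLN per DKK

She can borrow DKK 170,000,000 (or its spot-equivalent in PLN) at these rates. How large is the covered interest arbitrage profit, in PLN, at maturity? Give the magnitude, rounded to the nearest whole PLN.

T = 10/12 years.
Invest the DKK and cover forward: 170,000,000 × 1.01555922414 × 0.6249 = PLN 107,885,903.06.
Convert at spot and invest in PLN: 170,000,000 × 0.6265 × 1.003498777 = PLN 106,877,637.24.
The quoted forward overvalues DKK, so borrow PLN, buy DKK at spot, deposit the DKK at 1.87%, and sell the proceeds forward at 0.6249.
Arbitrage profit = |107,885,903.06 − 106,877,637.24| = PLN 1,008,266.

PLN 1,008,266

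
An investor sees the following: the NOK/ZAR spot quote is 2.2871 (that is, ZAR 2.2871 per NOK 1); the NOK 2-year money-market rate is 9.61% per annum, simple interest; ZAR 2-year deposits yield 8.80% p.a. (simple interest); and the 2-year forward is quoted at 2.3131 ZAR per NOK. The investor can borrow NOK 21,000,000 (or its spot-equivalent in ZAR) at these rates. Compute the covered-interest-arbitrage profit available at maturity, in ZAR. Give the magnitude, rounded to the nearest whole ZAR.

ZAR 1,429,013

T = 2 years.
Keep in NOK, deliver into the forward: 21,000,000·1.192200·2.3131 = ZAR 57,911,234.22.
Swap to ZAR now, deposit: 21,000,000·2.2871·1.176000 = ZAR 56,482,221.60.
The quoted forward overvalues NOK, so borrow ZAR, buy NOK at spot, deposit the NOK at 9.61%, and sell the proceeds forward at 2.3131.
Profit = 57,911,234.22 − 56,482,221.60 = ZAR 1,429,013.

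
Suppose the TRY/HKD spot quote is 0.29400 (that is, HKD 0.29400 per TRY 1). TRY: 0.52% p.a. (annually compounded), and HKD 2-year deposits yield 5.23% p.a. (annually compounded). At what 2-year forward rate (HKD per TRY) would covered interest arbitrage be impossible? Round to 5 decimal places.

T = 2 years.
HKD accumulates by (1 + 0.0523)^2 = 1.1073353.
TRY growth factor: (1 + 0.0052)^2 = 1.010427.
CIP: F = S · (grow HKD)/(grow TRY) = 0.294 × 1.1073353/1.010427 = 0.3221970 HKD per TRY.

0.32220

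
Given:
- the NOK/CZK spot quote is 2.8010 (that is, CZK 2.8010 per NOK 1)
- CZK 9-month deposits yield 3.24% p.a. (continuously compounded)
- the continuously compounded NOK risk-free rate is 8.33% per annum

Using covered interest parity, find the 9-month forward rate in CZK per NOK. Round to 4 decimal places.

T = 9/12 years.
CZK growth factor: e^(0.0324×9/12) = 1.0245977.
Growth of 1 NOK over T: e^(0.0833×9/12) = 1.0644678.
So F = 2.801 × 1.0245977 / 1.0644678 = 2.696087 (CZK/NOK).

2.6961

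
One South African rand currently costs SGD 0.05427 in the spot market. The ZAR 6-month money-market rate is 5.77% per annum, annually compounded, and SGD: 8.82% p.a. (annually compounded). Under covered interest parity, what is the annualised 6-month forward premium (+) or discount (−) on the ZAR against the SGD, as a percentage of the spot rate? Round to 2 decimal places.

+2.86%

T = 6/12 years.
No-arbitrage forward: 0.05427 × 1.0431683 / 1.0284454 = 0.05504691 SGD/ZAR.
(F − S)/S ÷ T = (0.05504691 − 0.05427)/0.05427/(6/12) = 0.028631 → 2.86%.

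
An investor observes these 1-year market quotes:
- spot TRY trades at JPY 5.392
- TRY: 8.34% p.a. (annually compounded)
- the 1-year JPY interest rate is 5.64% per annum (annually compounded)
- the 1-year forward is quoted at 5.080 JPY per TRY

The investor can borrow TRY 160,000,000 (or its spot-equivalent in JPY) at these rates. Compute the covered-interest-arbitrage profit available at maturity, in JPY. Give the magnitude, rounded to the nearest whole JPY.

JPY 30,789,888

T = 1 year.
Invest the TRY and cover forward: 160,000,000 × 1.083400 × 5.080 = JPY 880,587,520.00.
Convert at spot and invest in JPY: 160,000,000 × 5.392 × 1.056400 = JPY 911,377,408.00.
The quoted forward undervalues TRY, so borrow TRY, convert to JPY at spot, deposit the JPY at 5.64%, and buy TRY forward at 5.080 to cover the loan.
Arbitrage profit = |880,587,520.00 − 911,377,408.00| = JPY 30,789,888.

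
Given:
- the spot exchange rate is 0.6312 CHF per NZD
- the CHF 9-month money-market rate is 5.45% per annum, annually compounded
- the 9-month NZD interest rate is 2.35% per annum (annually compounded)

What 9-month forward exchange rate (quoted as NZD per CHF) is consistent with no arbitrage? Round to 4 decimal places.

T = 9/12 years.
CHF growth factor: (1 + 0.0545)^(9/12) = 1.0406027.
NZD growth factor: (1 + 0.0235)^(9/12) = 1.0175737.
So F = 0.6312 × 1.0406027 / 1.0175737 = 0.6454849 (CHF/NZD).
Invert for NZD per CHF: 1 / 0.6454849 = 1.5492.

1.5492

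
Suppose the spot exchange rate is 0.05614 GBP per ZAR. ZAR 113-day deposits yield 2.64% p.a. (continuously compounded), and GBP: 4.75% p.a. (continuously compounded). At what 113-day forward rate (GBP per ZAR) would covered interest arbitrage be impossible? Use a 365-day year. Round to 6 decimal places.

T = 113/365 years.
Growth of 1 GBP over T: e^(0.0475×113/365) = 1.0148141.
Growth of 1 ZAR over T: e^(0.0264×113/365) = 1.0082066.
CIP: F = S · (grow GBP)/(grow ZAR) = 0.05614 × 1.0148141/1.0082066 = 0.05650793 GBP per ZAR.

0.056508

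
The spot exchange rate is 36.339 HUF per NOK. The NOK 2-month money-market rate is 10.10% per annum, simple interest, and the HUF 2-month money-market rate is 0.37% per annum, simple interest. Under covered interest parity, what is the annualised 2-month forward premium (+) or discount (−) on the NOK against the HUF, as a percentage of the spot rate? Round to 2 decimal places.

-9.57%

T = 2/12 years.
CIP forward (HUF per NOK) = 36.339 × 1.0006167/1.0168333 = 35.759461.
(F − S)/S ÷ T = (35.759461 − 36.339)/36.339/(2/12) = -0.095689 → -9.57%.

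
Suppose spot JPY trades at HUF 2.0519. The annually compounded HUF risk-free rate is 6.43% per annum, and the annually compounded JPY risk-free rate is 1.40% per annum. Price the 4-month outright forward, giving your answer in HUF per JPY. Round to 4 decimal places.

T = 4/12 years.
HUF growth factor: (1 + 0.0643)^(4/12) = 1.0209897.
JPY growth factor: (1 + 0.0140)^(4/12) = 1.0046451.
CIP: F = S · (grow HUF)/(grow JPY) = 2.0519 × 1.0209897/1.0046451 = 2.085282 HUF per JPY.

2.0853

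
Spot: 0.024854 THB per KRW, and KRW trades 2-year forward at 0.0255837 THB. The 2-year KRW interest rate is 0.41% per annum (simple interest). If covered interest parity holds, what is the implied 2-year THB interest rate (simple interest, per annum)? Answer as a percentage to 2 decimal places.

1.89%

T = 2 years.
CIP gives F = S · g_THB/g_KRW, so g_THB/g_KRW = 0.0255837/0.024854 = 1.0293595.
The KRW side grows by 1 + 0.0041×2 = 1.008200.
That pins the THB growth at 1.0378002.
r = (1.0378002 − 1)/2 = 0.018900 → 1.89%.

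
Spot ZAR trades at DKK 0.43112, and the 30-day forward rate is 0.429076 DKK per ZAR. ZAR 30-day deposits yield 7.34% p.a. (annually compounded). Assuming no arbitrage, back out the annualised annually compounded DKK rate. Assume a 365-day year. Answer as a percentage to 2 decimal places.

1.31%

T = 30/365 years.
By CIP, F/S equals the DKK-to-ZAR growth ratio: 0.429076/0.43112 = 0.9952589.
The ZAR side grows by (1 + 0.0734)^(30/365) = 1.0058387.
So the DKK growth factor = 1.0010699.
r = 1.0010699^(365/30) − 1 = 0.013095 → 1.31%.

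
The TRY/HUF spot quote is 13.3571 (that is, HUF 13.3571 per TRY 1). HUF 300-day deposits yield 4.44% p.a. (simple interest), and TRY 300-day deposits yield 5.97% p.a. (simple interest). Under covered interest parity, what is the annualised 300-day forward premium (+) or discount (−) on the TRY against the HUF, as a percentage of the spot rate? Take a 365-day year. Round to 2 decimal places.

T = 300/365 years.
F = S · g_HUF/g_TRY = 13.3571 × 1.0364932/1.0490685 = 13.1969870.
Annualised premium = (F − S)/S × (1/T) = (13.1969870 − 13.3571)/13.3571 ÷ (300/365) = -1.46%.

-1.46%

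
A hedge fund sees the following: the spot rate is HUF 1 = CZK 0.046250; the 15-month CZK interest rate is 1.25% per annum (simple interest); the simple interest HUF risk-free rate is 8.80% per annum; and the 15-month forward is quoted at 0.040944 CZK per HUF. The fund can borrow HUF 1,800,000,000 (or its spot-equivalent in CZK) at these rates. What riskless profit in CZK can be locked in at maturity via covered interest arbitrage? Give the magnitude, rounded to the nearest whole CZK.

CZK 2,744,669

T = 15/12 years.
Invest the HUF and cover forward: 1,800,000,000 × 1.110000 × 0.040944 = CZK 81,806,112.00.
Convert at spot and invest in CZK: 1,800,000,000 × 0.046250 × 1.015625 = CZK 84,550,781.25.
The quoted forward undervalues HUF, so borrow HUF, convert to CZK at spot, deposit the CZK at 1.25%, and buy HUF forward at 0.040944 to cover the loan.
Arbitrage profit = |81,806,112.00 − 84,550,781.25| = CZK 2,744,669.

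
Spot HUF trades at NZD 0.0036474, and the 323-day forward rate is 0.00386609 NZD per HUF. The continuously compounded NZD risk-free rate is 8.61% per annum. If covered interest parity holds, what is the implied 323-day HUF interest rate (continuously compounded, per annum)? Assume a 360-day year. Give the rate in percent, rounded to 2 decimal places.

2.12%

T = 323/360 years.
By CIP, F/S equals the NZD-to-HUF growth ratio: 0.00386609/0.0036474 = 1.0599578.
The NZD side grows by e^(0.0861×323/360) = 1.080313.
So the HUF growth factor = 1.0192038.
r = ln(1.0192038)/(323/360) = 0.021201 → 2.12%.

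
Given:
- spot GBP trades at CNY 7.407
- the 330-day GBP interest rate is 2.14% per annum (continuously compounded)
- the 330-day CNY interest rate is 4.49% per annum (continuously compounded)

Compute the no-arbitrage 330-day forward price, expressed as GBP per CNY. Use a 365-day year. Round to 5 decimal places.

T = 330/365 years.
Growth of 1 CNY over T: e^(0.0449×330/365) = 1.0414297.
Growth of 1 GBP over T: e^(0.0214×330/365) = 1.0195363.
CIP: F = S · (grow CNY)/(grow GBP) = 7.407 × 1.0414297/1.0195363 = 7.566057 CNY per GBP.
Quoted the other way: 1/7.566057 = 0.13217 GBP per CNY.

0.13217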